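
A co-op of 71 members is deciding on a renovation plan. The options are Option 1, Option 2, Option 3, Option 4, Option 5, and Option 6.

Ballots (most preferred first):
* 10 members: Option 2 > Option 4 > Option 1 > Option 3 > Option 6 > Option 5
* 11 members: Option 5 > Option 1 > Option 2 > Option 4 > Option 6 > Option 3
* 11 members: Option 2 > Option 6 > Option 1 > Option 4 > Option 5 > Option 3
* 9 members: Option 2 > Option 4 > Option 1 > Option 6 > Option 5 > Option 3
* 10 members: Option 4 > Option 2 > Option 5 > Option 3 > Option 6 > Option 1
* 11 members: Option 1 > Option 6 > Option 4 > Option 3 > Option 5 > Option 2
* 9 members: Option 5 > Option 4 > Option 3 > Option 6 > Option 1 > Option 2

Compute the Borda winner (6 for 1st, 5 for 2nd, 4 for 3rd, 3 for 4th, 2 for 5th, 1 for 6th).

Option 4

Option 1: 10×4 + 11×5 + 11×4 + 9×4 + 10×1 + 11×6 + 9×2 = 269
Option 2: 10×6 + 11×4 + 11×6 + 9×6 + 10×5 + 11×1 + 9×1 = 294
Option 3: 10×3 + 11×1 + 11×1 + 9×1 + 10×3 + 11×3 + 9×4 = 160
Option 4: 10×5 + 11×3 + 11×3 + 9×5 + 10×6 + 11×4 + 9×5 = 310
Option 5: 10×1 + 11×6 + 11×2 + 9×2 + 10×4 + 11×2 + 9×6 = 232
Option 6: 10×2 + 11×2 + 11×5 + 9×3 + 10×2 + 11×5 + 9×3 = 226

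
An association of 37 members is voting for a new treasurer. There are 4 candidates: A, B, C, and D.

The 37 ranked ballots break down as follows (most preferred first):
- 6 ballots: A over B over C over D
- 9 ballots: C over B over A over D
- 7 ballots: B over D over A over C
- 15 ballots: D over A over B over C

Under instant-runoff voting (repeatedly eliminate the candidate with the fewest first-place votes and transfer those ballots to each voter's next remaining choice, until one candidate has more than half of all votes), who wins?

Round 1: A 6, B 7, C 9, D 15. A eliminated.
Round 2: B 13, C 9, D 15. C eliminated.
Round 3: B 22, D 15. B has a majority (≥19).

B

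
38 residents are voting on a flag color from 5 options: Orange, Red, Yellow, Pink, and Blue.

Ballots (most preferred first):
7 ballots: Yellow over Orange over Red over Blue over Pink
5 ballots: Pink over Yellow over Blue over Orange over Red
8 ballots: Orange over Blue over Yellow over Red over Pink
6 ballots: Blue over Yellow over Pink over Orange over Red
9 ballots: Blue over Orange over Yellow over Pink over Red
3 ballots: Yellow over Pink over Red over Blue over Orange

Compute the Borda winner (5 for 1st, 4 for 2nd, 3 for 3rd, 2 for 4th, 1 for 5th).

Orange: 7×4 + 5×2 + 8×5 + 6×2 + 9×4 + 3×1 = 129
Red: 7×3 + 5×1 + 8×2 + 6×1 + 9×1 + 3×3 = 66
Yellow: 7×5 + 5×4 + 8×3 + 6×4 + 9×3 + 3×5 = 145
Pink: 7×1 + 5×5 + 8×1 + 6×3 + 9×2 + 3×4 = 88
Blue: 7×2 + 5×3 + 8×4 + 6×5 + 9×5 + 3×2 = 142

Yellow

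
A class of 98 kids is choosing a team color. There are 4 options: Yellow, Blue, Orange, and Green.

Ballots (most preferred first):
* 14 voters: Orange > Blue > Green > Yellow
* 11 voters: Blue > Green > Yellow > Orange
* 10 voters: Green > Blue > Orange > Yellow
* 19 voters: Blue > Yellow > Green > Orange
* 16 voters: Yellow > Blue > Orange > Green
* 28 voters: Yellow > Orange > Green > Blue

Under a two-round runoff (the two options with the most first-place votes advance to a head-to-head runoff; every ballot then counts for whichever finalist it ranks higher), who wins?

Round 1 first-place votes: Yellow 44, Blue 30, Orange 14, Green 10. Yellow and Blue advance.
Runoff: Yellow is ranked above Blue on 44 ballots, Blue above Yellow on 54.

Blue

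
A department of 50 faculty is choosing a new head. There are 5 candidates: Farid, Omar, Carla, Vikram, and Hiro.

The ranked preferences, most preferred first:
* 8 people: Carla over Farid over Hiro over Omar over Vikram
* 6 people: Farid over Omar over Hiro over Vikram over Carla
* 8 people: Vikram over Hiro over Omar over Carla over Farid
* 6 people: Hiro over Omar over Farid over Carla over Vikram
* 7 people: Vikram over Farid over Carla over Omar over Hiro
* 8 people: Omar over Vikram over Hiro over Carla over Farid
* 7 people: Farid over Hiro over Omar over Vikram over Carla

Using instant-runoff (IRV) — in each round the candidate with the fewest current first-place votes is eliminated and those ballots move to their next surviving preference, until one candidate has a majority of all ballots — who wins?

Farid

Round 1: Farid 13, Omar 8, Carla 8, Vikram 15, Hiro 6. Hiro eliminated.
Round 2: Farid 13, Omar 14, Carla 8, Vikram 15. Carla eliminated.
Round 3: Farid 21, Omar 14, Vikram 15. Omar eliminated.
Round 4: Farid 27, Vikram 23. Farid has a majority (≥26).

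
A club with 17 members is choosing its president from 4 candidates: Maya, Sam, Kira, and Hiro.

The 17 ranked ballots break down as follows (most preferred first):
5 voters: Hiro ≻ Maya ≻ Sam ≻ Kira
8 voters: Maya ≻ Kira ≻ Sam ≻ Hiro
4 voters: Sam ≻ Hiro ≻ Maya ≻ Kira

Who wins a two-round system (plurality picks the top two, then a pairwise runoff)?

Hiro

Round 1 first-place votes: Maya 8, Sam 4, Kira 0, Hiro 5. Maya and Hiro advance.
Runoff: Maya is ranked above Hiro on 8 ballots, Hiro above Maya on 9.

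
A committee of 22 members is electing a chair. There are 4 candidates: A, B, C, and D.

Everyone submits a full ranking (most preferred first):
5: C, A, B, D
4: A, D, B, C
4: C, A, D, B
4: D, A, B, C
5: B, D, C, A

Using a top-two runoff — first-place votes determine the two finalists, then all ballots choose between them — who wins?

Round 1 first-place votes: A 4, B 5, C 9, D 4. C and B advance.
Runoff: C is ranked above B on 9 ballots, B above C on 13.

B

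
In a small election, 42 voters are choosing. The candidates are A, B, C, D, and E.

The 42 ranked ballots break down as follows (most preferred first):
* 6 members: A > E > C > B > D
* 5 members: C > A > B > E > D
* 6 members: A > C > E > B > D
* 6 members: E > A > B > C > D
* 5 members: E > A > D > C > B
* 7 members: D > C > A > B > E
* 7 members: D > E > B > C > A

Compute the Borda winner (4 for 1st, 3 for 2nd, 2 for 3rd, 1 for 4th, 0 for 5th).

A

A: 6×4 + 5×3 + 6×4 + 6×3 + 5×3 + 7×2 + 7×0 = 110
B: 6×1 + 5×2 + 6×1 + 6×2 + 5×0 + 7×1 + 7×2 = 55
C: 6×2 + 5×4 + 6×3 + 6×1 + 5×1 + 7×3 + 7×1 = 89
D: 6×0 + 5×0 + 6×0 + 6×0 + 5×2 + 7×4 + 7×4 = 66
E: 6×3 + 5×1 + 6×2 + 6×4 + 5×4 + 7×0 + 7×3 = 100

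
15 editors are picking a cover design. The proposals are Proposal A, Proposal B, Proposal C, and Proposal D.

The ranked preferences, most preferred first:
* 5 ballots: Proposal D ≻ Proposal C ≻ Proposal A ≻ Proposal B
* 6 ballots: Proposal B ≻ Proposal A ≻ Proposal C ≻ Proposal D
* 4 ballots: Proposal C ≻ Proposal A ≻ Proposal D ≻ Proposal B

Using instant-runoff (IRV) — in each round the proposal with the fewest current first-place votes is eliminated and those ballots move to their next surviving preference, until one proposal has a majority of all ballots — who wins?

Round 1: Proposal A 0, Proposal B 6, Proposal C 4, Proposal D 5. Proposal A eliminated.
Round 2: Proposal B 6, Proposal C 4, Proposal D 5. Proposal C eliminated.
Round 3: Proposal B 6, Proposal D 9. Proposal D has a majority (≥8).

Proposal D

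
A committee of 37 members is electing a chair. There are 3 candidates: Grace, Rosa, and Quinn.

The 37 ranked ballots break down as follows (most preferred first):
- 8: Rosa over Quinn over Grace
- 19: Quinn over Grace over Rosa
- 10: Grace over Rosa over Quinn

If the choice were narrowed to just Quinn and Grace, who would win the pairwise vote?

Quinn

Quinn is ranked above Grace on 27 ballots; Grace above Quinn on 10.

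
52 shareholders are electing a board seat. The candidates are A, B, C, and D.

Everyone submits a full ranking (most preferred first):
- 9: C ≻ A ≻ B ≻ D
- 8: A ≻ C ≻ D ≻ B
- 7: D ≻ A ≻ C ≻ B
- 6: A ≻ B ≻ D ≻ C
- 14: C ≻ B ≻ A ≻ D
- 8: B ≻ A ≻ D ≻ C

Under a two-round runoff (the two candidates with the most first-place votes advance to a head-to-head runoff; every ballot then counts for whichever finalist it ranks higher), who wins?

Round 1 first-place votes: A 14, B 8, C 23, D 7. C and A advance.
Runoff: C is ranked above A on 23 ballots, A above C on 29.

A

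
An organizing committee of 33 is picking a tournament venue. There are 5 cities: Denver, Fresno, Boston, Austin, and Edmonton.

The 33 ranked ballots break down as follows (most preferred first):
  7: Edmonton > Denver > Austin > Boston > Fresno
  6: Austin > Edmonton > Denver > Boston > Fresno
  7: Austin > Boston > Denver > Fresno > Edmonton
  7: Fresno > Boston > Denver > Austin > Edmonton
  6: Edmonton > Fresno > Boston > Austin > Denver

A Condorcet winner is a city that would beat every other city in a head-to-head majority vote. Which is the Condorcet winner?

Austin

Austin vs Denver: 19–14
Austin vs Fresno: 20–13
Austin vs Boston: 20–13
Austin vs Edmonton: 20–13
Austin beats every other city.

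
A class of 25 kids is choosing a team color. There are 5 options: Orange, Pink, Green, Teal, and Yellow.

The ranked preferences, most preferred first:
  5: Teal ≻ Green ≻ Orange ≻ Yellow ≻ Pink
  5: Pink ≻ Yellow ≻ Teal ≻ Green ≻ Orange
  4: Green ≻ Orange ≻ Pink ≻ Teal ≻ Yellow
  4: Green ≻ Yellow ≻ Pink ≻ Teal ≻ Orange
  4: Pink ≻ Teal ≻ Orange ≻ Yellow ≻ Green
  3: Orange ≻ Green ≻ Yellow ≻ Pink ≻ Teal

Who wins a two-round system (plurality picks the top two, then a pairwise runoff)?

Round 1 first-place votes: Orange 3, Pink 9, Green 8, Teal 5, Yellow 0. Pink and Green advance.
Runoff: Pink is ranked above Green on 9 ballots, Green above Pink on 16.

Green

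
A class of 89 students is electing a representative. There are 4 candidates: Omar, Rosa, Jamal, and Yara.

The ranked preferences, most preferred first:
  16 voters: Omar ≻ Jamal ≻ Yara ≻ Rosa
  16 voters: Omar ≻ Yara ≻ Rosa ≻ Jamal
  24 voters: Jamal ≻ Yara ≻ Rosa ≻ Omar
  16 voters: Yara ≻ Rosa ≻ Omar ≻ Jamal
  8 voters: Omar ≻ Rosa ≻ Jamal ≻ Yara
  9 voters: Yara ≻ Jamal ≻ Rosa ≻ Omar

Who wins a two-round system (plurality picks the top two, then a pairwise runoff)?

Round 1 first-place votes: Omar 40, Rosa 0, Jamal 24, Yara 25. Omar and Yara advance.
Runoff: Omar is ranked above Yara on 40 ballots, Yara above Omar on 49.

Yara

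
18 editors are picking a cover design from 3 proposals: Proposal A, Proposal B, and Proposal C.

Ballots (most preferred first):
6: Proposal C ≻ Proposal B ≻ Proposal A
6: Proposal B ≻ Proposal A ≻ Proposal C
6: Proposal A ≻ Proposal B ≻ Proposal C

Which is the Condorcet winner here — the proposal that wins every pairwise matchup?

Proposal B vs Proposal A: 12–6
Proposal B vs Proposal C: 12–6
Proposal B beats every other proposal.

Proposal B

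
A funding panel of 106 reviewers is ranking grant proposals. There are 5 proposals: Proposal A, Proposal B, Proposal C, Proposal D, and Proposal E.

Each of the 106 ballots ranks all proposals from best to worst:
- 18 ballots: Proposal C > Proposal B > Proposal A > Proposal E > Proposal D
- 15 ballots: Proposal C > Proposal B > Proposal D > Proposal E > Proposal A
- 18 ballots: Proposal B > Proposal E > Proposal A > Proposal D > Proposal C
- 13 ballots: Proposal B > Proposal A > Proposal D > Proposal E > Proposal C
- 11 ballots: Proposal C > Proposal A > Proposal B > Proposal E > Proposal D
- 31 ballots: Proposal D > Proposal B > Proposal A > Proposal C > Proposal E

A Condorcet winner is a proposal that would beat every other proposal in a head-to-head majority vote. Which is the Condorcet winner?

Proposal B

Proposal B vs Proposal A: 95–11
Proposal B vs Proposal C: 62–44
Proposal B vs Proposal D: 75–31
Proposal B vs Proposal E: 106–0
Proposal B beats every other proposal.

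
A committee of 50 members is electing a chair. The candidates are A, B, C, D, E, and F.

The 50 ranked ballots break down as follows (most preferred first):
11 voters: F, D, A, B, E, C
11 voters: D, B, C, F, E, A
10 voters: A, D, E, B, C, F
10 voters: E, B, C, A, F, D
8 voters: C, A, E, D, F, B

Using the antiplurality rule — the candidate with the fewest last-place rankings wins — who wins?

E

Last-place votes: A 11, B 8, C 11, D 10, E 0, F 10.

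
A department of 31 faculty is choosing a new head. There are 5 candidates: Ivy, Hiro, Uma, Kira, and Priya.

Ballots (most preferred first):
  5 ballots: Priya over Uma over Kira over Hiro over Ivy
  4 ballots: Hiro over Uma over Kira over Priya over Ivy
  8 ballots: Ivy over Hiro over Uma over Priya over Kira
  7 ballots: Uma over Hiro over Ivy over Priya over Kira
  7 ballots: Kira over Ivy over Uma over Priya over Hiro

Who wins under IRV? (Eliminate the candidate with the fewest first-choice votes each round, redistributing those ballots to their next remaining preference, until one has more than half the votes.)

Uma

Round 1: Ivy 8, Hiro 4, Uma 7, Kira 7, Priya 5. Hiro eliminated.
Round 2: Ivy 8, Uma 11, Kira 7, Priya 5. Priya eliminated.
Round 3: Ivy 8, Uma 16, Kira 7. Uma has a majority (≥16).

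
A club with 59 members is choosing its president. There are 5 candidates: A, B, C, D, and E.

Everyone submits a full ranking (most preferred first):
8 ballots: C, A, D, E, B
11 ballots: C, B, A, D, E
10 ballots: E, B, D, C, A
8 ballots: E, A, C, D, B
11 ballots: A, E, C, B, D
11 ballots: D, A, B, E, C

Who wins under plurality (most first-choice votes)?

C

First-place votes: A 11, B 0, C 19, D 11, E 18.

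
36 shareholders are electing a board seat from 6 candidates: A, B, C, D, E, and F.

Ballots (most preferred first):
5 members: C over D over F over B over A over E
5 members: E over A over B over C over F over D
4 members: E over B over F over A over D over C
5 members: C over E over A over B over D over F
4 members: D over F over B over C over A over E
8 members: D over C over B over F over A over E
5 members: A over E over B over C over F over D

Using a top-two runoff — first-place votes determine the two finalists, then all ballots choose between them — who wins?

C

Round 1 first-place votes: A 5, B 0, C 10, D 12, E 9, F 0. D and C advance.
Runoff: D is ranked above C on 16 ballots, C above D on 20.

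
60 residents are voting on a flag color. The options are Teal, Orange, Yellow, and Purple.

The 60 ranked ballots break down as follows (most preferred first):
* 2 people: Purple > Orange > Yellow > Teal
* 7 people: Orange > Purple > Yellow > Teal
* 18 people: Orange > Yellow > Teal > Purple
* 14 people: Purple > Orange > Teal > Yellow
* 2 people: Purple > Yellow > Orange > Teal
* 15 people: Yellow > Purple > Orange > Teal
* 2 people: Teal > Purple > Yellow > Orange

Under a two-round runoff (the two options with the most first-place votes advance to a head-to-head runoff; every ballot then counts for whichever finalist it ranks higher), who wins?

Purple

Round 1 first-place votes: Teal 2, Orange 25, Yellow 15, Purple 18. Orange and Purple advance.
Runoff: Orange is ranked above Purple on 25 ballots, Purple above Orange on 35.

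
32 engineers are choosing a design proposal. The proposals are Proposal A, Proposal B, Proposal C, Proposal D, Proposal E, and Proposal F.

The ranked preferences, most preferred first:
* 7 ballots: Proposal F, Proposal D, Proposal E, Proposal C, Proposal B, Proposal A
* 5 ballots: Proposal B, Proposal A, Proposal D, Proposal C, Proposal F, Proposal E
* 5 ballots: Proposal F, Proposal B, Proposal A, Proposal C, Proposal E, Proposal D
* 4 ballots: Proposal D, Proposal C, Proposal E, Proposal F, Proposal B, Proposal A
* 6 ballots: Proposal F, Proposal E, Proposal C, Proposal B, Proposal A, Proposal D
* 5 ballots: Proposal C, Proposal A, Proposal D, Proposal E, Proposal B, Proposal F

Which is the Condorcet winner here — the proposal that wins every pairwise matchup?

Proposal F

Proposal F vs Proposal A: 22–10
Proposal F vs Proposal B: 22–10
Proposal F vs Proposal C: 18–14
Proposal F vs Proposal D: 18–14
Proposal F vs Proposal E: 23–9
Proposal F beats every other proposal.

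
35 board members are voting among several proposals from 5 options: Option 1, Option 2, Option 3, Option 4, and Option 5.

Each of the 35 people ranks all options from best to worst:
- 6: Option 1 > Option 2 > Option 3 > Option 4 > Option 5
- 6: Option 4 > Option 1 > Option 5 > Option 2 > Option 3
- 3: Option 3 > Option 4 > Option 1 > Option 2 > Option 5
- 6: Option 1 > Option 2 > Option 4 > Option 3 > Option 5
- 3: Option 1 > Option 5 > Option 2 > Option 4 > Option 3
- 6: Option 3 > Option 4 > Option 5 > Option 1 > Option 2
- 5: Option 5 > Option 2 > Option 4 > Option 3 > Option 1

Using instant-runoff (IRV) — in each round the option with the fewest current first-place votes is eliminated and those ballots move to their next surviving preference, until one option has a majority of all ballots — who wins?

Option 4

Round 1: Option 1 15, Option 2 0, Option 3 9, Option 4 6, Option 5 5. Option 2 eliminated.
Round 2: Option 1 15, Option 3 9, Option 4 6, Option 5 5. Option 5 eliminated.
Round 3: Option 1 15, Option 3 9, Option 4 11. Option 3 eliminated.
Round 4: Option 1 15, Option 4 20. Option 4 has a majority (≥18).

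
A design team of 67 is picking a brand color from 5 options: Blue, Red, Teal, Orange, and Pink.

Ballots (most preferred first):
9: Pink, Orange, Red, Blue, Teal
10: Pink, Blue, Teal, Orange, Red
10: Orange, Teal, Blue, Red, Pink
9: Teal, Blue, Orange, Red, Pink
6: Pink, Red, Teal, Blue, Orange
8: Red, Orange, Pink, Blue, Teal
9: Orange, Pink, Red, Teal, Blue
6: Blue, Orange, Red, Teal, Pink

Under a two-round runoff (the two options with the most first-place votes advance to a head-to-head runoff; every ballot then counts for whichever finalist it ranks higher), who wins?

Round 1 first-place votes: Blue 6, Red 8, Teal 9, Orange 19, Pink 25. Pink and Orange advance.
Runoff: Pink is ranked above Orange on 25 ballots, Orange above Pink on 42.

Orange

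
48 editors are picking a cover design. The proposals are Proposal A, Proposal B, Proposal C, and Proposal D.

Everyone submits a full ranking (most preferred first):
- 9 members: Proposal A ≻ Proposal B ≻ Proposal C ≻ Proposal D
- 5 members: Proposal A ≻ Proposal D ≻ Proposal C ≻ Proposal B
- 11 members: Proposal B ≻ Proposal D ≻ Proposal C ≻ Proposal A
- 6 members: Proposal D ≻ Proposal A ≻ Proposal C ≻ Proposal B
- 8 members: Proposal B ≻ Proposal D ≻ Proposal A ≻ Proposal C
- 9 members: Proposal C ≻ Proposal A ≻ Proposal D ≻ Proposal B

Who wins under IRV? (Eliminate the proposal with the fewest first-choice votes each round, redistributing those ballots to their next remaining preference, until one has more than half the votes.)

Round 1: Proposal A 14, Proposal B 19, Proposal C 9, Proposal D 6. Proposal D eliminated.
Round 2: Proposal A 20, Proposal B 19, Proposal C 9. Proposal C eliminated.
Round 3: Proposal A 29, Proposal B 19. Proposal A has a majority (≥25).

Proposal A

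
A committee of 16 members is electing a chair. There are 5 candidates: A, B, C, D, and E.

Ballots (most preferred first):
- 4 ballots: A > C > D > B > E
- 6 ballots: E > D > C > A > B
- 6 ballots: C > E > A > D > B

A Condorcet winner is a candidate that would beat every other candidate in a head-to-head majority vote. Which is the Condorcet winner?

C

C vs A: 12–4
C vs B: 16–0
C vs D: 10–6
C vs E: 10–6
C beats every other candidate.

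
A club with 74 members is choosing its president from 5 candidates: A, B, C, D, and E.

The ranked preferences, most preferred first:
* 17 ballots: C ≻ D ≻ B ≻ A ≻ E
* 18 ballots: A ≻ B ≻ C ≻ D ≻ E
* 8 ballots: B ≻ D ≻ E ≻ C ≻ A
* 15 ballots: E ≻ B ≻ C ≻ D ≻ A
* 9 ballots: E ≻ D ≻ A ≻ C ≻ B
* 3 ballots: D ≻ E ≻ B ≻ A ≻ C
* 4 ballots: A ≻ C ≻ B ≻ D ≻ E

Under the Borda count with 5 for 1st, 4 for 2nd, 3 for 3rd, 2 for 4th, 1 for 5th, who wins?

A: 17×2 + 18×5 + 8×1 + 15×1 + 9×3 + 3×2 + 4×5 = 200
B: 17×3 + 18×4 + 8×5 + 15×4 + 9×1 + 3×3 + 4×3 = 253
C: 17×5 + 18×3 + 8×2 + 15×3 + 9×2 + 3×1 + 4×4 = 237
D: 17×4 + 18×2 + 8×4 + 15×2 + 9×4 + 3×5 + 4×2 = 225
E: 17×1 + 18×1 + 8×3 + 15×5 + 9×5 + 3×4 + 4×1 = 195

B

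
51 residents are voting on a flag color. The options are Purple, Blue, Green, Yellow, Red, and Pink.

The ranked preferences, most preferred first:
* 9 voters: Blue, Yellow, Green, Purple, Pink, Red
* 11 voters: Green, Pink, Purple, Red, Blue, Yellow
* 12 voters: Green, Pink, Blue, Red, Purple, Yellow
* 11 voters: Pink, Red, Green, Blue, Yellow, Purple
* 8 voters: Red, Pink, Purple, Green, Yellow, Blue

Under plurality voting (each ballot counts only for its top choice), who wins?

Green

First-place votes: Purple 0, Blue 9, Green 23, Yellow 0, Red 8, Pink 11.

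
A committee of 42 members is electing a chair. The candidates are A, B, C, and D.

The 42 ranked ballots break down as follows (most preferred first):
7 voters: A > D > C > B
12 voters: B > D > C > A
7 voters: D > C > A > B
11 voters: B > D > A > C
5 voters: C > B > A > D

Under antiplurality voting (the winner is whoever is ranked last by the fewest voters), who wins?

D

Last-place votes: A 12, B 14, C 11, D 5.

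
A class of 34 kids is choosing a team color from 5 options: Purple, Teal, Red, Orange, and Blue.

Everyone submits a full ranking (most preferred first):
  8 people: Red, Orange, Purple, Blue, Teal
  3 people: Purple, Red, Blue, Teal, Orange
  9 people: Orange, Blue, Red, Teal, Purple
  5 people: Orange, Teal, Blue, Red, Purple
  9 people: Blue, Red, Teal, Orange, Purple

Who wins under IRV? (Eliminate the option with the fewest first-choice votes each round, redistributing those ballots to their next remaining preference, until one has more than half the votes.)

Round 1: Purple 3, Teal 0, Red 8, Orange 14, Blue 9. Teal eliminated.
Round 2: Purple 3, Red 8, Orange 14, Blue 9. Purple eliminated.
Round 3: Red 11, Orange 14, Blue 9. Blue eliminated.
Round 4: Red 20, Orange 14. Red has a majority (≥18).

Red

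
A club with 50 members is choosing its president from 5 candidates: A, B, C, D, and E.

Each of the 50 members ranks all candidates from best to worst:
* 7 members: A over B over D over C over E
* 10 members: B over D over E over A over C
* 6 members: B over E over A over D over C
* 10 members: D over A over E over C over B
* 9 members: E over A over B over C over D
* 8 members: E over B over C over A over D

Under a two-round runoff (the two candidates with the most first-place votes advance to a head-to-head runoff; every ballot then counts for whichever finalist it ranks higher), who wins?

Round 1 first-place votes: A 7, B 16, C 0, D 10, E 17. E and B advance.
Runoff: E is ranked above B on 27 ballots, B above E on 23.

E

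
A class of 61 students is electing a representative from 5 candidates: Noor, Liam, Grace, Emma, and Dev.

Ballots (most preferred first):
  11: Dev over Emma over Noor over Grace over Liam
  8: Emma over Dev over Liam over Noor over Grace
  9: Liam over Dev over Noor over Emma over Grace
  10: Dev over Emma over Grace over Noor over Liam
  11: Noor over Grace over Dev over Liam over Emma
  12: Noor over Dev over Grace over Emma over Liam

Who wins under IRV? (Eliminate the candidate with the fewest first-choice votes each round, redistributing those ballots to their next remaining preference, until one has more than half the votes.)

Dev

Round 1: Noor 23, Liam 9, Grace 0, Emma 8, Dev 21. Grace eliminated.
Round 2: Noor 23, Liam 9, Emma 8, Dev 21. Emma eliminated.
Round 3: Noor 23, Liam 9, Dev 29. Liam eliminated.
Round 4: Noor 23, Dev 38. Dev has a majority (≥31).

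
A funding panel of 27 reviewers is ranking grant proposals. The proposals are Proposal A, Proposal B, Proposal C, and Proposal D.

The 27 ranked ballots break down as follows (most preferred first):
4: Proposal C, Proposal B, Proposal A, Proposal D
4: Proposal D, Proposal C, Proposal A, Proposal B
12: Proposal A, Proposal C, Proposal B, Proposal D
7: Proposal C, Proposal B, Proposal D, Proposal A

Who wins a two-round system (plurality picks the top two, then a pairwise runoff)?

Proposal C

Round 1 first-place votes: Proposal A 12, Proposal B 0, Proposal C 11, Proposal D 4. Proposal A and Proposal C advance.
Runoff: Proposal A is ranked above Proposal C on 12 ballots, Proposal C above Proposal A on 15.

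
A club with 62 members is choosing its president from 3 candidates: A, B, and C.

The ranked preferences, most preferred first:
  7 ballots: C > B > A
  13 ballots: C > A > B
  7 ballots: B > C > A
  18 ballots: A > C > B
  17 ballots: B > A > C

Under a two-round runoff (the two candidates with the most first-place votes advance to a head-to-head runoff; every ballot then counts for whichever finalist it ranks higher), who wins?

Round 1 first-place votes: A 18, B 24, C 20. B and C advance.
Runoff: B is ranked above C on 24 ballots, C above B on 38.

C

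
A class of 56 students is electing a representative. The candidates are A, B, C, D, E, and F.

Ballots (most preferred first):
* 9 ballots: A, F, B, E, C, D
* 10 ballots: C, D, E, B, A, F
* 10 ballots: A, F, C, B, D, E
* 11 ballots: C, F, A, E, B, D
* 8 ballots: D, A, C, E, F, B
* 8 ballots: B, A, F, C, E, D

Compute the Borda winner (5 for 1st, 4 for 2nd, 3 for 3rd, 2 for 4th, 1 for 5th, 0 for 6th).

A

A: 9×5 + 10×1 + 10×5 + 11×3 + 8×4 + 8×4 = 202
B: 9×3 + 10×2 + 10×2 + 11×1 + 8×0 + 8×5 = 118
C: 9×1 + 10×5 + 10×3 + 11×5 + 8×3 + 8×2 = 184
D: 9×0 + 10×4 + 10×1 + 11×0 + 8×5 + 8×0 = 90
E: 9×2 + 10×3 + 10×0 + 11×2 + 8×2 + 8×1 = 94
F: 9×4 + 10×0 + 10×4 + 11×4 + 8×1 + 8×3 = 152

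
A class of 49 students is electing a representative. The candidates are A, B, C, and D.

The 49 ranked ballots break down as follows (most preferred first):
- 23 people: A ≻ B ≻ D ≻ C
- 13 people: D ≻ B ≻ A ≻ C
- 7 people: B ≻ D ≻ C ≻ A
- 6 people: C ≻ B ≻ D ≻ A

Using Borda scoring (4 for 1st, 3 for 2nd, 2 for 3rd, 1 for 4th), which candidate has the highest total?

A: 23×4 + 13×2 + 7×1 + 6×1 = 131
B: 23×3 + 13×3 + 7×4 + 6×3 = 154
C: 23×1 + 13×1 + 7×2 + 6×4 = 74
D: 23×2 + 13×4 + 7×3 + 6×2 = 131

B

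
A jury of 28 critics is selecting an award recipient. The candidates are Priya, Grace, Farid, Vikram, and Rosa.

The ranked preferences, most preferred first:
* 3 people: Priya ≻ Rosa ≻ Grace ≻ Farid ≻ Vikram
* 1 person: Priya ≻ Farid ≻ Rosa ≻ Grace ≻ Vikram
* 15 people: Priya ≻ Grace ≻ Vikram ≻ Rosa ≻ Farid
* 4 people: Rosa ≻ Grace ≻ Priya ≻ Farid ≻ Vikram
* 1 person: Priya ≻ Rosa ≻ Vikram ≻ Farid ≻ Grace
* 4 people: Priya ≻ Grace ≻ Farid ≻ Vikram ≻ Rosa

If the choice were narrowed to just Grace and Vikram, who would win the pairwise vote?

Grace is ranked above Vikram on 27 ballots; Vikram above Grace on 1.

Grace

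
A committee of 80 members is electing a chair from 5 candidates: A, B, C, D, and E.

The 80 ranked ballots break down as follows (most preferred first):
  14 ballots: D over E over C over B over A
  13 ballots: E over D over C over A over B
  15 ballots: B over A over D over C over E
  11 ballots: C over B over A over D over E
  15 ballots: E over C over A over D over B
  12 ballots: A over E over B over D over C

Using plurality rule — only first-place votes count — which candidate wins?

E

First-place votes: A 12, B 15, C 11, D 14, E 28.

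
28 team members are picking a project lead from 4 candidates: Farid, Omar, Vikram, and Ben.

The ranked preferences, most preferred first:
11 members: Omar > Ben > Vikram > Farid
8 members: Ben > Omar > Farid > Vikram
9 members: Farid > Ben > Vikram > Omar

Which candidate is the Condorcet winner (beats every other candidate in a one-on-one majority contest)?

Ben vs Farid: 19–9
Ben vs Omar: 17–11
Ben vs Vikram: 28–0
Ben beats every other candidate.

Ben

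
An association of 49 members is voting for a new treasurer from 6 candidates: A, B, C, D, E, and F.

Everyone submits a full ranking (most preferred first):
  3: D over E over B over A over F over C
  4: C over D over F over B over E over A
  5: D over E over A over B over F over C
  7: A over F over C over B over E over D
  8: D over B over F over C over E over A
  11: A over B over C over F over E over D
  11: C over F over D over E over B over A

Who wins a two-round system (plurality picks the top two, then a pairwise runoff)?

D

Round 1 first-place votes: A 18, B 0, C 15, D 16, E 0, F 0. A and D advance.
Runoff: A is ranked above D on 18 ballots, D above A on 31.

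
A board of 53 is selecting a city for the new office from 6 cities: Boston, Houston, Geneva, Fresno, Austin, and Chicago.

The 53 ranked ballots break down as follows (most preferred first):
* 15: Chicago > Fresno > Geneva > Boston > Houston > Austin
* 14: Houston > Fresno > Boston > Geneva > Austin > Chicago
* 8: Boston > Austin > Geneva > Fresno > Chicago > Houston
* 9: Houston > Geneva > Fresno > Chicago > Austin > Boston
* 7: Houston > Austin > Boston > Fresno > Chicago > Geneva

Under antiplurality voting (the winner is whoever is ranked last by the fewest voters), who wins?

Fresno

Last-place votes: Boston 9, Houston 8, Geneva 7, Fresno 0, Austin 15, Chicago 14.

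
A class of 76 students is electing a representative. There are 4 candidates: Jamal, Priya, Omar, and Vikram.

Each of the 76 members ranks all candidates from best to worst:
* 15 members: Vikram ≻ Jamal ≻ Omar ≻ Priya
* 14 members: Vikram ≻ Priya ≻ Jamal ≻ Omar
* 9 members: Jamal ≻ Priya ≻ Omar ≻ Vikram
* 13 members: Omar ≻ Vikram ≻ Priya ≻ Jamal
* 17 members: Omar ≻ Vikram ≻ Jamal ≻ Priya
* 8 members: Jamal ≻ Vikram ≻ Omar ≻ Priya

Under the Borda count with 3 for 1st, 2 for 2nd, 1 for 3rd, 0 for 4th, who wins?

Vikram

Jamal: 15×2 + 14×1 + 9×3 + 13×0 + 17×1 + 8×3 = 112
Priya: 15×0 + 14×2 + 9×2 + 13×1 + 17×0 + 8×0 = 59
Omar: 15×1 + 14×0 + 9×1 + 13×3 + 17×3 + 8×1 = 122
Vikram: 15×3 + 14×3 + 9×0 + 13×2 + 17×2 + 8×2 = 163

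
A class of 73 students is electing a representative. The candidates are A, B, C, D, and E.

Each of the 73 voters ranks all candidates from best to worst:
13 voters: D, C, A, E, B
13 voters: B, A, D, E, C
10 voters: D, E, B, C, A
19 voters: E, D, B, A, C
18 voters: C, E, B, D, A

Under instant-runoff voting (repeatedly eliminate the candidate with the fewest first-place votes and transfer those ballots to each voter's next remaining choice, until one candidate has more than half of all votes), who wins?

Round 1: A 0, B 13, C 18, D 23, E 19. A eliminated.
Round 2: B 13, C 18, D 23, E 19. B eliminated.
Round 3: C 18, D 36, E 19. C eliminated.
Round 4: D 36, E 37. E has a majority (≥37).

E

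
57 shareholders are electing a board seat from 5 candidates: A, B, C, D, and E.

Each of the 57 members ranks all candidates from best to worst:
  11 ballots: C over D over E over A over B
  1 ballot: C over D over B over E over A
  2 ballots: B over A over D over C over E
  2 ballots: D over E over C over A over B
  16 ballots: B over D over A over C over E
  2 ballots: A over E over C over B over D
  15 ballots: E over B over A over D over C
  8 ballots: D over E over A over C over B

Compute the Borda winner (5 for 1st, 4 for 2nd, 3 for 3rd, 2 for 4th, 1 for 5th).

D

A: 11×2 + 1×1 + 2×4 + 2×2 + 16×3 + 2×5 + 15×3 + 8×3 = 162
B: 11×1 + 1×3 + 2×5 + 2×1 + 16×5 + 2×2 + 15×4 + 8×1 = 178
C: 11×5 + 1×5 + 2×2 + 2×3 + 16×2 + 2×3 + 15×1 + 8×2 = 139
D: 11×4 + 1×4 + 2×3 + 2×5 + 16×4 + 2×1 + 15×2 + 8×5 = 200
E: 11×3 + 1×2 + 2×1 + 2×4 + 16×1 + 2×4 + 15×5 + 8×4 = 176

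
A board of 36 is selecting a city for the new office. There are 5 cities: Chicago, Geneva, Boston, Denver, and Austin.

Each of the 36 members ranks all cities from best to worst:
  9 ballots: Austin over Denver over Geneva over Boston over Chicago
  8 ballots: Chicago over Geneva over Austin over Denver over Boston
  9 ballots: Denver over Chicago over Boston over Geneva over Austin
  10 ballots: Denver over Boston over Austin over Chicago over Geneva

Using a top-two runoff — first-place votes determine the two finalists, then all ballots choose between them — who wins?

Round 1 first-place votes: Chicago 8, Geneva 0, Boston 0, Denver 19, Austin 9. Denver and Austin advance.
Runoff: Denver is ranked above Austin on 19 ballots, Austin above Denver on 17.

Denver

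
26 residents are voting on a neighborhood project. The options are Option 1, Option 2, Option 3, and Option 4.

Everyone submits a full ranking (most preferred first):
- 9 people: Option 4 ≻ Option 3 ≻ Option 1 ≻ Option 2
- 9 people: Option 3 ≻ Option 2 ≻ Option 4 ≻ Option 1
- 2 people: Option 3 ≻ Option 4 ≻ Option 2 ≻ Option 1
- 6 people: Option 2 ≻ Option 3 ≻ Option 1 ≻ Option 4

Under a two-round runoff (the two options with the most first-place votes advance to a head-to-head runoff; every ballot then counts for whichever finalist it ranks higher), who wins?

Round 1 first-place votes: Option 1 0, Option 2 6, Option 3 11, Option 4 9. Option 3 and Option 4 advance.
Runoff: Option 3 is ranked above Option 4 on 17 ballots, Option 4 above Option 3 on 9.

Option 3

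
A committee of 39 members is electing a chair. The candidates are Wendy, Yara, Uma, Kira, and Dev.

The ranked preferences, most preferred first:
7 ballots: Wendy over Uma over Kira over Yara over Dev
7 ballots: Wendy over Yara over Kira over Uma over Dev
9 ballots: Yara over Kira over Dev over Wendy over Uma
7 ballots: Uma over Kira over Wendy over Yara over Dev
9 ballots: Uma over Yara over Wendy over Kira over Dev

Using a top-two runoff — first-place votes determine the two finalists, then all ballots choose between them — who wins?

Round 1 first-place votes: Wendy 14, Yara 9, Uma 16, Kira 0, Dev 0. Uma and Wendy advance.
Runoff: Uma is ranked above Wendy on 16 ballots, Wendy above Uma on 23.

Wendy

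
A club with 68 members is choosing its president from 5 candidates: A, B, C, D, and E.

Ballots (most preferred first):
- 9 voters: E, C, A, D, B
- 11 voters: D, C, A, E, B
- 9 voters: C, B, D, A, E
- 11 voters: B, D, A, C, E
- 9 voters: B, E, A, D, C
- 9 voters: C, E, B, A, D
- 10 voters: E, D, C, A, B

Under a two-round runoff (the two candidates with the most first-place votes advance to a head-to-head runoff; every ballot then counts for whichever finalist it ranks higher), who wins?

Round 1 first-place votes: A 0, B 20, C 18, D 11, E 19. B and E advance.
Runoff: B is ranked above E on 29 ballots, E above B on 39.

E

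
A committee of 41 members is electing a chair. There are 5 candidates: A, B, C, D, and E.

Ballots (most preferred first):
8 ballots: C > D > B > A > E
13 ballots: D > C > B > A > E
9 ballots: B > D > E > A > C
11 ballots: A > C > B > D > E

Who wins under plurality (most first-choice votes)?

First-place votes: A 11, B 9, C 8, D 13, E 0.

D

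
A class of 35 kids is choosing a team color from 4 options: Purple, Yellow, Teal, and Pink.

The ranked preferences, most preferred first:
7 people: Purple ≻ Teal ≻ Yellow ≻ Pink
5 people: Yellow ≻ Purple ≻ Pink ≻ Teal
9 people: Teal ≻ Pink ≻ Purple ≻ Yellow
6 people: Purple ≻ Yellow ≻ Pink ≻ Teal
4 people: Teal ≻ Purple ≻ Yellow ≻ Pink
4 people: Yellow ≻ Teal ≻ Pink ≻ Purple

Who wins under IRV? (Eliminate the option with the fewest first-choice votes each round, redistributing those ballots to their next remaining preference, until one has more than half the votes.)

Purple

Round 1: Purple 13, Yellow 9, Teal 13, Pink 0. Pink eliminated.
Round 2: Purple 13, Yellow 9, Teal 13. Yellow eliminated.
Round 3: Purple 18, Teal 17. Purple has a majority (≥18).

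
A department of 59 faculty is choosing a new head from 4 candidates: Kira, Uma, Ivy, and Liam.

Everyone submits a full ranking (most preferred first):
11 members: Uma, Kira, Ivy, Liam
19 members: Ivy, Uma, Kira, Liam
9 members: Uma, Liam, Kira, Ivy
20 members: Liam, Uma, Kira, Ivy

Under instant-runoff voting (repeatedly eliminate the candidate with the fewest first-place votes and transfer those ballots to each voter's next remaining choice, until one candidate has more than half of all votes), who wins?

Uma

Round 1: Kira 0, Uma 20, Ivy 19, Liam 20. Kira eliminated.
Round 2: Uma 20, Ivy 19, Liam 20. Ivy eliminated.
Round 3: Uma 39, Liam 20. Uma has a majority (≥30).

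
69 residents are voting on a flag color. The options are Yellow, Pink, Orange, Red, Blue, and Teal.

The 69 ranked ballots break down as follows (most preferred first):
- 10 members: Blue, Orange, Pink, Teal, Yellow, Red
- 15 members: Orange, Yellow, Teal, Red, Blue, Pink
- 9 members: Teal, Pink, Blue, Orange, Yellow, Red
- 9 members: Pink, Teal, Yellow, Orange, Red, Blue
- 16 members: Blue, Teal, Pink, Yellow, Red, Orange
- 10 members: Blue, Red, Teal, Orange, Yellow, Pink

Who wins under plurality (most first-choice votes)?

First-place votes: Yellow 0, Pink 9, Orange 15, Red 0, Blue 36, Teal 9.

Blue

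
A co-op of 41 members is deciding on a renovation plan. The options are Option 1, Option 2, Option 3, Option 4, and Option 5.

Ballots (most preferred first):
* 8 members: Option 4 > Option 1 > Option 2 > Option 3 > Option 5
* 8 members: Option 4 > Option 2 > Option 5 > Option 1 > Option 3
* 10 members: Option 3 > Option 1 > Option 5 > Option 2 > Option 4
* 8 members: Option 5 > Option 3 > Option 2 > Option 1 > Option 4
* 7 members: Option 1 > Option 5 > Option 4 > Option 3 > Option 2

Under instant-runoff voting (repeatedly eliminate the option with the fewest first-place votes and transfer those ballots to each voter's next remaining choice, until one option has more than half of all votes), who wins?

Option 5

Round 1: Option 1 7, Option 2 0, Option 3 10, Option 4 16, Option 5 8. Option 2 eliminated.
Round 2: Option 1 7, Option 3 10, Option 4 16, Option 5 8. Option 1 eliminated.
Round 3: Option 3 10, Option 4 16, Option 5 15. Option 3 eliminated.
Round 4: Option 4 16, Option 5 25. Option 5 has a majority (≥21).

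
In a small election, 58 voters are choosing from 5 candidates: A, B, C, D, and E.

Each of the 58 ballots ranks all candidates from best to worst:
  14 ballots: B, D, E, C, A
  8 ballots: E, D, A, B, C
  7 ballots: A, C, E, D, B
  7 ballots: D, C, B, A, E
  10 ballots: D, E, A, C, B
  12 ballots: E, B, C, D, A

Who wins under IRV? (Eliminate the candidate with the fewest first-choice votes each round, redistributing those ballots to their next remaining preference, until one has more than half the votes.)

Round 1: A 7, B 14, C 0, D 17, E 20. C eliminated.
Round 2: A 7, B 14, D 17, E 20. A eliminated.
Round 3: B 14, D 17, E 27. B eliminated.
Round 4: D 31, E 27. D has a majority (≥30).

D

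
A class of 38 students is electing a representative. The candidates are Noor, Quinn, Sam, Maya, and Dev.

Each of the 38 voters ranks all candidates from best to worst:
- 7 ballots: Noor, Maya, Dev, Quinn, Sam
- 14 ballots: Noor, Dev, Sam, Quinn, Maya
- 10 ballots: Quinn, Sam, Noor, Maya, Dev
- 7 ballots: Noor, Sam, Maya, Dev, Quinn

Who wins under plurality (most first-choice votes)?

First-place votes: Noor 28, Quinn 10, Sam 0, Maya 0, Dev 0.

Noor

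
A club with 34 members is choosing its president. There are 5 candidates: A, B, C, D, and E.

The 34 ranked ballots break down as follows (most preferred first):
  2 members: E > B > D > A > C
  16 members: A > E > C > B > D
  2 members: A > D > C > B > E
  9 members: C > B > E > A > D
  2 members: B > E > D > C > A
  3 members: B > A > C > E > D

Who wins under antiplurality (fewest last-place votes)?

Last-place votes: A 2, B 0, C 2, D 28, E 2.

B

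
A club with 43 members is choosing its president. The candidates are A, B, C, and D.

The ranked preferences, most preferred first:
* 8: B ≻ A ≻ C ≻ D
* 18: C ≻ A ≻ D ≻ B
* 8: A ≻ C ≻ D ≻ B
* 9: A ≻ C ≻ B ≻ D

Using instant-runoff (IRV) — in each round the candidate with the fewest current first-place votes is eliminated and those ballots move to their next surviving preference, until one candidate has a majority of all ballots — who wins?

A

Round 1: A 17, B 8, C 18, D 0. D eliminated.
Round 2: A 17, B 8, C 18. B eliminated.
Round 3: A 25, C 18. A has a majority (≥22).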